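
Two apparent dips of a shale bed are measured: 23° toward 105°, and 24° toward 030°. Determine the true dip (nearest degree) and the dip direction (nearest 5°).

Represent each trace as a vector plunging at its apparent dip toward its trend (east-north-up frame): v₁ = (0.889, -0.238, -0.391), v₂ = (0.457, 0.791, -0.407).
Cross product v₁ × v₂ gives the pole to the plane: n ∝ (0.406, 0.183, 0.812).
tan δ = √(n_x²+n_y²)/n_z = 0.445/0.812, so δ = 28.7°.
Dip direction = azimuth of (n_x, n_y) = atan2(0.406, 0.183) = 66°.

true dip 29°, dip direction 065°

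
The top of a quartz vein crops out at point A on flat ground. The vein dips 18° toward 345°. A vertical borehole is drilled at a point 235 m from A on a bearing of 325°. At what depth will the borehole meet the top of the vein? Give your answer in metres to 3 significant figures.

The hole lies 20° from the dip direction, so the down-dip offset is 235 × cos 20° = 220.83 m.
Depth = down-dip offset × tan(dip) = 220.83 × tan 18° = 220.83 × 0.3249
Depth = 71.75 m

71.8 m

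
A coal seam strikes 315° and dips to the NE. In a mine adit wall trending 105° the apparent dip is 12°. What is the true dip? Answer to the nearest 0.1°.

The section is 30° from the strike.
tan(true dip) = tan 12° / sin 30° = 0.4251
true dip = arctan 0.4251 = 23.03°

23.0°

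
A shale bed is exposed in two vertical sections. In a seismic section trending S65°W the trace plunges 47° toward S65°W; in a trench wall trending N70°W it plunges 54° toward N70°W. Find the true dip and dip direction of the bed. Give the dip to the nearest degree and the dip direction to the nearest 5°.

The two traces are lines in the plane: v₁ = (sin 245°·cos 47°, cos 245°·cos 47°, −sin 47°), v₂ = (sin 290°·cos 54°, cos 290°·cos 54°, −sin 54°).
Cross product v₁ × v₂ gives the pole to the plane: n ∝ (-0.380, 0.096, 0.283).
True dip = arccos(n_z / |n|) = arccos(0.5858) = 54.1°.
Dip direction = azimuth of (n_x, n_y) = atan2(-0.380, 0.096) = 284°.

true dip 54°, dip direction 285°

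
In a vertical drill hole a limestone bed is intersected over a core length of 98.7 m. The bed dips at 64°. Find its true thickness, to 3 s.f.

True thickness t = h · cos(dip) = 98.7 × cos 64°
t = 98.7 × 0.4384 = 43.267 m

43.3 m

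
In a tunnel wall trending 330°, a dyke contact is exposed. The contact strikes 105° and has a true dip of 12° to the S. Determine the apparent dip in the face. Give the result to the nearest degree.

9°

Angle between strike (105°) and section (330°): β = 45°.
tan(apparent dip) = tan 12° · sin 45° = 0.1503
α = arctan(0.1503) = 8.55°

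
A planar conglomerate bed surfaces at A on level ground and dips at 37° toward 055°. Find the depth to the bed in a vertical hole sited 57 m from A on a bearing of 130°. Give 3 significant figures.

The hole lies 75° from the dip direction, so the down-dip offset is 57 × cos 75° = 14.75 m.
Depth = down-dip offset × tan(dip) = 14.75 × tan 37° = 14.75 × 0.7536
Depth = 11.12 m

11.1 m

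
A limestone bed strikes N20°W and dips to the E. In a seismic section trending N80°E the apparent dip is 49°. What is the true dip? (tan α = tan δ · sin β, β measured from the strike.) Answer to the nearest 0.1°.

49.4°

β = acute angle between strike N20°W and section N80°E = 80°.
tan(true dip) = tan 49° / sin 80° = 1.1681
true dip = arctan 1.1681 = 49.43°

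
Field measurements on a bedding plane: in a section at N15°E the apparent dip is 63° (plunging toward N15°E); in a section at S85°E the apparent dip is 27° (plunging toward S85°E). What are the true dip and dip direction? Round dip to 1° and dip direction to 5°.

true dip 63°, dip direction 020°

Represent each trace as a vector plunging at its apparent dip toward its trend (east-north-up frame): v₁ = (0.118, 0.439, -0.891), v₂ = (0.888, -0.078, -0.454).
The plane normal is n = v₁ × v₂ ∝ (0.268, 0.738, 0.398).
True dip = arccos(n_z / |n|) = arccos(0.4526) = 63.1°.
Dip direction = atan2(0.268, 0.738) = 20° (azimuth of n's horizontal projection).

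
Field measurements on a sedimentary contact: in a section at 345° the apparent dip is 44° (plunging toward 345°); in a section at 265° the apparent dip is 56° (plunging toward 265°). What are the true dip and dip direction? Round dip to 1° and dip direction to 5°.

true dip 59°, dip direction 290°

Represent each trace as a vector plunging at its apparent dip toward its trend (east-north-up frame): v₁ = (-0.186, 0.695, -0.695), v₂ = (-0.557, -0.049, -0.829).
Cross product v₁ × v₂ gives the pole to the plane: n ∝ (-0.610, 0.233, 0.396).
True dip = arccos(n_z / |n|) = arccos(0.5188) = 58.7°.
Dip direction = atan2(-0.610, 0.233) = 291° (azimuth of n's horizontal projection).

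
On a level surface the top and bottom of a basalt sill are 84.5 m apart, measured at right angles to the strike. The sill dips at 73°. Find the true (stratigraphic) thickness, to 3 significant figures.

80.8 m

True thickness t = w · sin(dip) = 84.5 × sin 73°
t = 84.5 × 0.9563 = 80.808 m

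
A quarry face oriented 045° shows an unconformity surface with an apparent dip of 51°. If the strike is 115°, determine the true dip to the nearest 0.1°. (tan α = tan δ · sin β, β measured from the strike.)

The section is 70° from the strike.
tan δ = tan α / sin β = tan 51° / sin 70° = 1.2349 / 0.9397 = 1.3142
true dip = arctan 1.3142 = 52.73°

52.7°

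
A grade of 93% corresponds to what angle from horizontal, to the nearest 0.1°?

tan θ = 93/100 = 0.9300
θ = arctan(0.9300) = 42.92°

42.9°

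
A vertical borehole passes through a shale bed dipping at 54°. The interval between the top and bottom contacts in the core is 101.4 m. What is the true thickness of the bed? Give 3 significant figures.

True thickness t = h · cos(dip) = 101.4 × cos 54°
t = 101.4 × 0.5878 = 59.601 m

59.6 m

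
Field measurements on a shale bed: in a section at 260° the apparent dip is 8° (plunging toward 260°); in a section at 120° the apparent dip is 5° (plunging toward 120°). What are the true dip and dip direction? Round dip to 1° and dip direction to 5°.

true dip 18°, dip direction 195°

Each apparent-dip line lies in the plane. As unit vectors (x east, y north, z up), v₁ plunges 8°→260° and v₂ plunges 5°→120°.
The plane normal is n = v₁ × v₂ ∝ (-0.054, -0.205, 0.634).
tan δ = √(n_x²+n_y²)/n_z = 0.212/0.634, so δ = 18.5°.
Dip direction = azimuth of (n_x, n_y) = atan2(-0.054, -0.205) = 195°.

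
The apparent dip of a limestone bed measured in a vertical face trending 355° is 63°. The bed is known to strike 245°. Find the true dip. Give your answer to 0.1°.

The section is 70° from the strike.
tan(true dip) = tan 63° / sin 70° = 2.0886
true dip = arctan 2.0886 = 64.42°

64.4°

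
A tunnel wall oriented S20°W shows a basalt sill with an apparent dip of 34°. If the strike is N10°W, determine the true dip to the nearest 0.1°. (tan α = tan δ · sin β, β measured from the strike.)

The section is 30° from the strike.
tan(true dip) = tan 34° / sin 30° = 1.3490
true dip = arctan 1.3490 = 53.45°

53.5°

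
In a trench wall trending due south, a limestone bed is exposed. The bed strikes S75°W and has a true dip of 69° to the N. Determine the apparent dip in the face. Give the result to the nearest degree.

Angle between strike (S75°W) and section (due south): β = 75°.
tan α = tan 69° × sin 75° = 2.6051 × 0.9659 = 2.5163
α = arctan(2.5163) = 68.33°

68°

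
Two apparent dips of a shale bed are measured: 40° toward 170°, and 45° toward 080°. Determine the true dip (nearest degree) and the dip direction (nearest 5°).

true dip 53°, dip direction 120°

Represent each trace as a vector plunging at its apparent dip toward its trend (east-north-up frame): v₁ = (0.133, -0.754, -0.643), v₂ = (0.696, 0.123, -0.707).
The plane normal is n = v₁ × v₂ ∝ (0.612, -0.354, 0.542).
tan δ = √(n_x²+n_y²)/n_z = 0.707/0.542, so δ = 52.5°.
The horizontal component of n points toward azimuth atan2(n_x, n_y) = 120°, the dip direction.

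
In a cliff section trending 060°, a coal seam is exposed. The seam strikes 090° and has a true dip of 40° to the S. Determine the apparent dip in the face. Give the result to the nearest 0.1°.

22.8°

Angle between strike (090°) and section (060°): β = 30°.
tan(apparent dip) = tan 40° · sin 30° = 0.4195
apparent dip = arctan 0.4195 = 22.76°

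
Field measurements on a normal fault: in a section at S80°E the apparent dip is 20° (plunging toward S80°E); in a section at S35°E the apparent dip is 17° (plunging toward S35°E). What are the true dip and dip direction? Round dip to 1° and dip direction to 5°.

true dip 20°, dip direction 110°

The two traces are lines in the plane: v₁ = (sin 100°·cos 20°, cos 100°·cos 20°, −sin 20°), v₂ = (sin 145°·cos 17°, cos 145°·cos 17°, −sin 17°).
Cross product v₁ × v₂ gives the pole to the plane: n ∝ (0.220, -0.083, 0.635).
Dip δ = arctan(|n_h|/n_z) = arctan(0.235/0.635) = 20.3°.
Dip direction = azimuth of (n_x, n_y) = atan2(0.220, -0.083) = 111°.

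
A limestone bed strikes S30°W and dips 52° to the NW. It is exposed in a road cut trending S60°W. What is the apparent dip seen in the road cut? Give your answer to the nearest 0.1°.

Angle between strike (S30°W) and section (S60°W): β = 30°.
tan(apparent dip) = tan 52° · sin 30° = 0.6400
apparent dip = arctan 0.6400 = 32.62°

32.6°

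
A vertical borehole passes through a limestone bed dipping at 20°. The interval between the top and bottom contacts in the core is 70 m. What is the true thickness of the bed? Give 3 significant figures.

True thickness t = h · cos(dip) = 70 × cos 20°
t = 70 × 0.9397 = 65.778 m

65.8 m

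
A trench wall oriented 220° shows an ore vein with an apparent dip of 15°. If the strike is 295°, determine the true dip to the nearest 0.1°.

β = acute angle between strike 295° and section 220° = 75°.
tan(true dip) = tan 15° / sin 75° = 0.2774
δ = arctan(0.2774) = 15.50°

15.5°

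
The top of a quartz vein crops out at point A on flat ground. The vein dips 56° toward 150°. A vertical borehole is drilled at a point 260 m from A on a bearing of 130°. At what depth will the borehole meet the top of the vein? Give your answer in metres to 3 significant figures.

The hole lies 20° from the dip direction, so the down-dip offset is 260 × cos 20° = 244.32 m.
Depth = down-dip offset × tan(dip) = 244.32 × tan 56° = 244.32 × 1.4826
Depth = 362.22 m

362 m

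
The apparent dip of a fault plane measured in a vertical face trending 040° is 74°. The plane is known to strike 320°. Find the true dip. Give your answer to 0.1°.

74.2°

β = acute angle between strike 320° and section 040° = 80°.
tan(true dip) = tan 74° / sin 80° = 3.5412
δ = arctan(3.5412) = 74.23°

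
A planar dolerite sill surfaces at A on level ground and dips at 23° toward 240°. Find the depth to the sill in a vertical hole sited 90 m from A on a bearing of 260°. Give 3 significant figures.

35.9 m

The hole lies 20° from the dip direction, so the down-dip offset is 90 × cos 20° = 84.57 m.
Depth = down-dip offset × tan(dip) = 84.57 × tan 23° = 84.57 × 0.4245
Depth = 35.90 m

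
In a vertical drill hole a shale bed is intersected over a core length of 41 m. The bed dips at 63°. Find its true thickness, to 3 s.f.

True thickness t = h · cos(dip) = 41 × cos 63°
t = 41 × 0.4540 = 18.614 m

18.6 m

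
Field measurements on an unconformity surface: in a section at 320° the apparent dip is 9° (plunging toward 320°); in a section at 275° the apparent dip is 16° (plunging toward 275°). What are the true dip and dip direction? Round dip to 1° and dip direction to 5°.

Represent each trace as a vector plunging at its apparent dip toward its trend (east-north-up frame): v₁ = (-0.635, 0.757, -0.156), v₂ = (-0.958, 0.084, -0.276).
Cross product v₁ × v₂ gives the pole to the plane: n ∝ (-0.195, -0.025, 0.671).
tan δ = √(n_x²+n_y²)/n_z = 0.197/0.671, so δ = 16.4°.
Dip direction = azimuth of (n_x, n_y) = atan2(-0.195, -0.025) = 263°.

true dip 16°, dip direction 265°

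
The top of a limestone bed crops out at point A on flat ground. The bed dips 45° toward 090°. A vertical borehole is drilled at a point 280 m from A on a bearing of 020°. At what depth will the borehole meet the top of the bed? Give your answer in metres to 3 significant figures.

95.8 m

The hole lies 70° from the dip direction, so the down-dip offset is 280 × cos 70° = 95.77 m.
Depth = down-dip offset × tan(dip) = 95.77 × tan 45° = 95.77 × 1.0000
Depth = 95.77 m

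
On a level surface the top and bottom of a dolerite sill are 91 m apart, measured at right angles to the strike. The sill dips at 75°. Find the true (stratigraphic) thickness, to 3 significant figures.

87.9 m

True thickness t = w · sin(dip) = 91 × sin 75°
t = 91 × 0.9659 = 87.899 m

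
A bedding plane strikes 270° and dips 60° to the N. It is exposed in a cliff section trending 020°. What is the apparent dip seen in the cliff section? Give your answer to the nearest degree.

58°

Angle between strike (270°) and section (020°): β = 70°.
tan α = tan 60° × sin 70° = 1.7321 × 0.9397 = 1.6276
α = arctan(1.6276) = 58.43°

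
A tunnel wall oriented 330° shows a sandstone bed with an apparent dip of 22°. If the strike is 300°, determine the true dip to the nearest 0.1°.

The section is 30° from the strike.
tan δ = tan α / sin β = tan 22° / sin 30° = 0.4040 / 0.5000 = 0.8081
true dip = arctan 0.8081 = 38.94°

38.9°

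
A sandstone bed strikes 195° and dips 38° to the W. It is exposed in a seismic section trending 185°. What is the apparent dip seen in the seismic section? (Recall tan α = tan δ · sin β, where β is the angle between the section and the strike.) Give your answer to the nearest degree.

8°

Angle between strike (195°) and section (185°): β = 10°.
tan(apparent dip) = tan 38° · sin 10° = 0.1357
α = arctan(0.1357) = 7.73°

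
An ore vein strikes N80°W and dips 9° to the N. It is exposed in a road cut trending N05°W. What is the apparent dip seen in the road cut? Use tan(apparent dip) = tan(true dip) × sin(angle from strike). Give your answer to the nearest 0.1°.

8.7°

The strike is N80°W and the section trends N05°W; the acute angle between them is β = 75°.
tan(apparent dip) = tan 9° · sin 75° = 0.1530
α = arctan(0.1530) = 8.70°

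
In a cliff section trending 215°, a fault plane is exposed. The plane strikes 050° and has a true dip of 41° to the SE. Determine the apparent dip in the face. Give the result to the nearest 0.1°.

12.7°

Angle between strike (050°) and section (215°): β = 15°.
tan α = tan 41° × sin 15° = 0.8693 × 0.2588 = 0.2250
α = arctan(0.2250) = 12.68°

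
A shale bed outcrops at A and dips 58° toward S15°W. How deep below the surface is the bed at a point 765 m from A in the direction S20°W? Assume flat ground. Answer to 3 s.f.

1220 m

The hole lies 5° from the dip direction, so the down-dip offset is 765 × cos 5° = 762.09 m.
Depth = down-dip offset × tan(dip) = 762.09 × tan 58° = 762.09 × 1.6003
Depth = 1219.60 m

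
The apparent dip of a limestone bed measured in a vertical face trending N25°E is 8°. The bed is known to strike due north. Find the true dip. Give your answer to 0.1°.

β = acute angle between strike due north and section N25°E = 25°.
tan δ = tan α / sin β = tan 8° / sin 25° = 0.1405 / 0.4226 = 0.3325
true dip = arctan 0.3325 = 18.39°

18.4°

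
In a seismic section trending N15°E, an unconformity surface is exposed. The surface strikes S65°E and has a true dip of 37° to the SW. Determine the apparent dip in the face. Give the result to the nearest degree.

The section lies 80° from the strike.
tan α = tan 37° × sin 80° = 0.7536 × 0.9848 = 0.7421
α = arctan(0.7421) = 36.58°

37°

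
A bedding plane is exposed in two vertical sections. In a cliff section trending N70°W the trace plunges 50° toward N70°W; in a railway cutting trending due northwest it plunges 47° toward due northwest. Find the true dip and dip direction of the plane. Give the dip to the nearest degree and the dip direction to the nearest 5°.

The two traces are lines in the plane: v₁ = (sin 290°·cos 50°, cos 290°·cos 50°, −sin 50°), v₂ = (sin 315°·cos 47°, cos 315°·cos 47°, −sin 47°).
The plane normal is n = v₁ × v₂ ∝ (-0.209, 0.072, 0.185).
tan δ = √(n_x²+n_y²)/n_z = 0.221/0.185, so δ = 50.0°.
Dip direction = azimuth of (n_x, n_y) = atan2(-0.209, 0.072) = 289°.

true dip 50°, dip direction 290°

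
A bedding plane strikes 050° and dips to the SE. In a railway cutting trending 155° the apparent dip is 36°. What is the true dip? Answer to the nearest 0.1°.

36.9°

β = acute angle between strike 050° and section 155° = 75°.
tan δ = tan α / sin β = tan 36° / sin 75° = 0.7265 / 0.9659 = 0.7522
δ = arctan(0.7522) = 36.95°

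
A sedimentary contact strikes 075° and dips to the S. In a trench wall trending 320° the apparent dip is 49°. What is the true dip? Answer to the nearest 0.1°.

β = acute angle between strike 075° and section 320° = 65°.
tan(true dip) = tan 49° / sin 65° = 1.2693
δ = arctan(1.2693) = 51.77°

51.8°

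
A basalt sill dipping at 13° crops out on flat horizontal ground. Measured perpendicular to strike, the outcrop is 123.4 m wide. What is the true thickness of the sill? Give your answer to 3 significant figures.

True thickness t = w · sin(dip) = 123.4 × sin 13°
t = 123.4 × 0.2250 = 27.759 m

27.8 m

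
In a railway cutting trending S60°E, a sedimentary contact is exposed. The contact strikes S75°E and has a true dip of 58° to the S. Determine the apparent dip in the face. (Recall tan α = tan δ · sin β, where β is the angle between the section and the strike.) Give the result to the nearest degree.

22°

The section lies 15° from the strike.
tan α = tan 58° × sin 15° = 1.6003 × 0.2588 = 0.4142
α = arctan(0.4142) = 22.50°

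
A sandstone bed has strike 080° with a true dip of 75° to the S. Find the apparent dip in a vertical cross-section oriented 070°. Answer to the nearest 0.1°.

32.9°

The section lies 10° from the strike.
tan(apparent dip) = tan 75° · sin 10° = 0.6481
α = arctan(0.6481) = 32.95°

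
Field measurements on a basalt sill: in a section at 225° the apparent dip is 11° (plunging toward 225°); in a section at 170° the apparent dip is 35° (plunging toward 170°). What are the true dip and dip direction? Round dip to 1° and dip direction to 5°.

true dip 37°, dip direction 150°

Represent each trace as a vector plunging at its apparent dip toward its trend (east-north-up frame): v₁ = (-0.694, -0.694, -0.191), v₂ = (0.142, -0.807, -0.574).
Cross product v₁ × v₂ gives the pole to the plane: n ∝ (0.244, -0.425, 0.659).
Dip δ = arctan(|n_h|/n_z) = arctan(0.490/0.659) = 36.7°.
The horizontal component of n points toward azimuth atan2(n_x, n_y) = 150°, the dip direction.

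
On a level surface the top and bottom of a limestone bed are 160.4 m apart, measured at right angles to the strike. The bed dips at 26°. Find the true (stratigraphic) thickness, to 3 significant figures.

70.3 m

True thickness t = w · sin(dip) = 160.4 × sin 26°
t = 160.4 × 0.4384 = 70.315 m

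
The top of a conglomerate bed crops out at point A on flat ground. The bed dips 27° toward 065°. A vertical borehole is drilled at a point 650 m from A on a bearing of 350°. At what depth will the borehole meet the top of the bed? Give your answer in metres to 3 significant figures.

The hole lies 75° from the dip direction, so the down-dip offset is 650 × cos 75° = 168.23 m.
Depth = down-dip offset × tan(dip) = 168.23 × tan 27° = 168.23 × 0.5095
Depth = 85.72 m

85.7 m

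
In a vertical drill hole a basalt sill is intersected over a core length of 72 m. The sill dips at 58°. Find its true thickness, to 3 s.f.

True thickness t = h · cos(dip) = 72 × cos 58°
t = 72 × 0.5299 = 38.154 m

38.2 m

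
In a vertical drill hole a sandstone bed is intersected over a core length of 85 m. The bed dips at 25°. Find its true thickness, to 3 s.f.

True thickness t = h · cos(dip) = 85 × cos 25°
t = 85 × 0.9063 = 77.036 m

77.0 m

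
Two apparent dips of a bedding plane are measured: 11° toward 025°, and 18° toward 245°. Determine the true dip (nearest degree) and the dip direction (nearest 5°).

Represent each trace as a vector plunging at its apparent dip toward its trend (east-north-up frame): v₁ = (0.415, 0.890, -0.191), v₂ = (-0.862, -0.402, -0.309).
n = v₁ × v₂ = (-0.352, 0.293, 0.600) (taken with n_z > 0).
Dip δ = arctan(|n_h|/n_z) = arctan(0.457/0.600) = 37.3°.
Dip direction = azimuth of (n_x, n_y) = atan2(-0.352, 0.293) = 310°.

true dip 37°, dip direction 310°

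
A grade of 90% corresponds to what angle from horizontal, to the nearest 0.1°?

42.0°

tan θ = 90/100 = 0.9000
θ = arctan(0.9000) = 41.99°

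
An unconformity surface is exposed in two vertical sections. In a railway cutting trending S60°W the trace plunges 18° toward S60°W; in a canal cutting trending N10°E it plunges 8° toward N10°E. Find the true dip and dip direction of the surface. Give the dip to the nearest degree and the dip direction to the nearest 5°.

true dip 29°, dip direction 295°

The two traces are lines in the plane: v₁ = (sin 240°·cos 18°, cos 240°·cos 18°, −sin 18°), v₂ = (sin 10°·cos 8°, cos 10°·cos 8°, −sin 8°).
n = v₁ × v₂ = (-0.368, 0.168, 0.721) (taken with n_z > 0).
True dip = arccos(n_z / |n|) = arccos(0.8725) = 29.2°.
The horizontal component of n points toward azimuth atan2(n_x, n_y) = 295°, the dip direction.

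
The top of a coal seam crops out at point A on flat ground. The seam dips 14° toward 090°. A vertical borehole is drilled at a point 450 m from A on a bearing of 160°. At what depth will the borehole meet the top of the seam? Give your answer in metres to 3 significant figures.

The hole lies 70° from the dip direction, so the down-dip offset is 450 × cos 70° = 153.91 m.
Depth = down-dip offset × tan(dip) = 153.91 × tan 14° = 153.91 × 0.2493
Depth = 38.37 m

38.4 m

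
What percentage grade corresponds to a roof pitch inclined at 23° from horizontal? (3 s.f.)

42.4%

grade % = 100 × tan 23° = 100 × 0.4245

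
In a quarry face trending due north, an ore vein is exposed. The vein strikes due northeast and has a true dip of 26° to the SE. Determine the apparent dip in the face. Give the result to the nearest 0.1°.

The section lies 45° from the strike.
tan(apparent dip) = tan 26° · sin 45° = 0.3449
α = arctan(0.3449) = 19.03°

19.0°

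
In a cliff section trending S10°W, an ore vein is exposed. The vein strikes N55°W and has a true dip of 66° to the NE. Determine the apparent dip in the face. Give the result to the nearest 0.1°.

63.8°

The strike is N55°W and the section trends S10°W; the acute angle between them is β = 65°.
tan α = tan 66° × sin 65° = 2.2460 × 0.9063 = 2.0356
apparent dip = arctan 2.0356 = 63.84°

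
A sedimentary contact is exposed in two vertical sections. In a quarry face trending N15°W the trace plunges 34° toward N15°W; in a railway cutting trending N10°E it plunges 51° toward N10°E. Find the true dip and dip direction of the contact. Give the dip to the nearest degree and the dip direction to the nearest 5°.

true dip 58°, dip direction 050°

Each apparent-dip line lies in the plane. As unit vectors (x east, y north, z up), v₁ plunges 34°→N15°W and v₂ plunges 51°→N10°E.
n = v₁ × v₂ = (0.276, 0.228, 0.220) (taken with n_z > 0).
Dip δ = arctan(|n_h|/n_z) = arctan(0.358/0.220) = 58.4°.
Dip direction = azimuth of (n_x, n_y) = atan2(0.276, 0.228) = 50°.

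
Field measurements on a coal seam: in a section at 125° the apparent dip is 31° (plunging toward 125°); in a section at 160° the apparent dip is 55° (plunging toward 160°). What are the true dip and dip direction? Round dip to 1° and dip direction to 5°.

true dip 60°, dip direction 195°

Each apparent-dip line lies in the plane. As unit vectors (x east, y north, z up), v₁ plunges 31°→125° and v₂ plunges 55°→160°.
n = v₁ × v₂ = (-0.125, -0.474, 0.282) (taken with n_z > 0).
tan δ = √(n_x²+n_y²)/n_z = 0.490/0.282, so δ = 60.1°.
The horizontal component of n points toward azimuth atan2(n_x, n_y) = 195°, the dip direction.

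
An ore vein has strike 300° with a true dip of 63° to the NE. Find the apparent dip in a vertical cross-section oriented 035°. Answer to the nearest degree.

The section lies 85° from the strike.
tan α = tan 63° × sin 85° = 1.9626 × 0.9962 = 1.9551
α = arctan(1.9551) = 62.91°

63°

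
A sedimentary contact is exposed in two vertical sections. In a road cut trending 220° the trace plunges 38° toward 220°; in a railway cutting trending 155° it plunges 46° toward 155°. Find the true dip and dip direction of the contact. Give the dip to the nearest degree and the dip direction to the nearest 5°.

true dip 48°, dip direction 175°

The two traces are lines in the plane: v₁ = (sin 220°·cos 38°, cos 220°·cos 38°, −sin 38°), v₂ = (sin 155°·cos 46°, cos 155°·cos 46°, −sin 46°).
The plane normal is n = v₁ × v₂ ∝ (0.047, -0.545, 0.496).
True dip = arccos(n_z / |n|) = arccos(0.6717) = 47.8°.
Dip direction = atan2(0.047, -0.545) = 175° (azimuth of n's horizontal projection).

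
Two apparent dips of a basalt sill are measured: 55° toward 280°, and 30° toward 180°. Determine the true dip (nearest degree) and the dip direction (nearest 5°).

true dip 59°, dip direction 250°

Each apparent-dip line lies in the plane. As unit vectors (x east, y north, z up), v₁ plunges 55°→280° and v₂ plunges 30°→180°.
Cross product v₁ × v₂ gives the pole to the plane: n ∝ (-0.759, -0.282, 0.489).
tan δ = √(n_x²+n_y²)/n_z = 0.810/0.489, so δ = 58.9°.
The horizontal component of n points toward azimuth atan2(n_x, n_y) = 250°, the dip direction.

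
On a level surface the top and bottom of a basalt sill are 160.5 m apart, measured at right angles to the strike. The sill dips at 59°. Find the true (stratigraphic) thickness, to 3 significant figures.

True thickness t = w · sin(dip) = 160.5 × sin 59°
t = 160.5 × 0.8572 = 137.575 m

138 m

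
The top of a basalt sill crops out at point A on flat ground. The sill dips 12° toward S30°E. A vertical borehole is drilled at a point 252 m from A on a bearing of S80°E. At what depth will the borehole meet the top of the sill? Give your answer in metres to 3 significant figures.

The hole lies 50° from the dip direction, so the down-dip offset is 252 × cos 50° = 161.98 m.
Depth = down-dip offset × tan(dip) = 161.98 × tan 12° = 161.98 × 0.2126
Depth = 34.43 m

34.4 m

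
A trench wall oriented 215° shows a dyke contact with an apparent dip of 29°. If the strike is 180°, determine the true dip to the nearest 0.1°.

β = acute angle between strike 180° and section 215° = 35°.
tan(true dip) = tan 29° / sin 35° = 0.9664
true dip = arctan 0.9664 = 44.02°

44.0°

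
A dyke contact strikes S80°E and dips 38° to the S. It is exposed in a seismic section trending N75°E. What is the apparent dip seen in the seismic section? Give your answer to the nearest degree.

The section lies 25° from the strike.
tan α = tan 38° × sin 25° = 0.7813 × 0.4226 = 0.3302
α = arctan(0.3302) = 18.27°

18°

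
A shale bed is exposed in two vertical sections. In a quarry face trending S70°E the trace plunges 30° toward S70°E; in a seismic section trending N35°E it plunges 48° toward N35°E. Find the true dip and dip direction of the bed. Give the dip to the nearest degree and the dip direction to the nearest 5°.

true dip 49°, dip direction 050°

Each apparent-dip line lies in the plane. As unit vectors (x east, y north, z up), v₁ plunges 30°→S70°E and v₂ plunges 48°→N35°E.
Cross product v₁ × v₂ gives the pole to the plane: n ∝ (0.494, 0.413, 0.560).
True dip = arccos(n_z / |n|) = arccos(0.6560) = 49.0°.
Dip direction = azimuth of (n_x, n_y) = atan2(0.494, 0.413) = 50°.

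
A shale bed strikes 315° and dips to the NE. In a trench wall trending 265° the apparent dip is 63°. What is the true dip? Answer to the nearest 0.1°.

β = acute angle between strike 315° and section 265° = 50°.
tan(true dip) = tan 63° / sin 50° = 2.5620
true dip = arctan 2.5620 = 68.68°

68.7°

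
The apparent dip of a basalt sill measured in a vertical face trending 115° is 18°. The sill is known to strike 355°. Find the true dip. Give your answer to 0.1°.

20.6°

β = acute angle between strike 355° and section 115° = 60°.
tan(true dip) = tan 18° / sin 60° = 0.3752
δ = arctan(0.3752) = 20.57°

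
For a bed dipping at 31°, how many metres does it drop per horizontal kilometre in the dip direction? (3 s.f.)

601 m

drop per km = 1000 × tan 31° = 1000 × 0.6009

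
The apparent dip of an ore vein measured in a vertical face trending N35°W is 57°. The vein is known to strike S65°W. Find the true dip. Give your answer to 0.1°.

57.4°

β = acute angle between strike S65°W and section N35°W = 80°.
tan(true dip) = tan 57° / sin 80° = 1.5636
true dip = arctan 1.5636 = 57.40°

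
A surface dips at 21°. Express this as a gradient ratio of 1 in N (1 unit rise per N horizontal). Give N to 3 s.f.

1 : N means tan θ = 1/N, so N = 1/tan 21° = 1/0.3839

1 in 2.61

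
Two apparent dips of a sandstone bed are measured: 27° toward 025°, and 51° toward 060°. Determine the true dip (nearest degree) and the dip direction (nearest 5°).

Each apparent-dip line lies in the plane. As unit vectors (x east, y north, z up), v₁ plunges 27°→025° and v₂ plunges 51°→060°.
Cross product v₁ × v₂ gives the pole to the plane: n ∝ (0.485, -0.045, 0.322).
Dip δ = arctan(|n_h|/n_z) = arctan(0.487/0.322) = 56.5°.
The horizontal component of n points toward azimuth atan2(n_x, n_y) = 95°, the dip direction.

true dip 57°, dip direction 095°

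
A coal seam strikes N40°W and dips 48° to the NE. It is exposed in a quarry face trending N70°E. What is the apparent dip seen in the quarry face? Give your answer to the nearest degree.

The section lies 70° from the strike.
tan α = tan 48° × sin 70° = 1.1106 × 0.9397 = 1.0436
α = arctan(1.0436) = 46.22°

46°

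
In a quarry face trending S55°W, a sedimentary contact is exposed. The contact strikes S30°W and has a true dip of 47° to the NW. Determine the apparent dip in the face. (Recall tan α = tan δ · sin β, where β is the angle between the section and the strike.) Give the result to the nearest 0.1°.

24.4°

The section lies 25° from the strike.
tan α = tan 47° × sin 25° = 1.0724 × 0.4226 = 0.4532
α = arctan(0.4532) = 24.38°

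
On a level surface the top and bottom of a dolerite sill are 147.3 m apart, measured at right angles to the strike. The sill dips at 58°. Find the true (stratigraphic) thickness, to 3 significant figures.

True thickness t = w · sin(dip) = 147.3 × sin 58°
t = 147.3 × 0.8480 = 124.917 m

125 m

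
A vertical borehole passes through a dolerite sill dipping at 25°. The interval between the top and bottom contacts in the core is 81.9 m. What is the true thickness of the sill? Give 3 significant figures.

True thickness t = h · cos(dip) = 81.9 × cos 25°
t = 81.9 × 0.9063 = 74.227 m

74.2 m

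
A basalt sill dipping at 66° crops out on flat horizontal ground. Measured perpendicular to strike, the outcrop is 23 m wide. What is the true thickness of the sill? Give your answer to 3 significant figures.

True thickness t = w · sin(dip) = 23 × sin 66°
t = 23 × 0.9135 = 21.012 m

21.0 m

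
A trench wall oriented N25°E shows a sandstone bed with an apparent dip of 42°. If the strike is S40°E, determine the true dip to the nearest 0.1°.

44.8°

The section is 65° from the strike.
tan δ = tan α / sin β = tan 42° / sin 65° = 0.9004 / 0.9063 = 0.9935
true dip = arctan 0.9935 = 44.81°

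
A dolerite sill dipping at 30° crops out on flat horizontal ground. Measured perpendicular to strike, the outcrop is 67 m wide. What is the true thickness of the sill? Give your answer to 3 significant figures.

True thickness t = w · sin(dip) = 67 × sin 30°
t = 67 × 0.5000 = 33.500 m

33.5 m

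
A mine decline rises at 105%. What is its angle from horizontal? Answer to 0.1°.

tan θ = 105/100 = 1.0500
θ = arctan(1.0500) = 46.40°

46.4°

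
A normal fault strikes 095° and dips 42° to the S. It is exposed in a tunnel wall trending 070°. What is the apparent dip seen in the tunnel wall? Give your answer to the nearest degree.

21°

Angle between strike (095°) and section (070°): β = 25°.
tan(apparent dip) = tan 42° · sin 25° = 0.3805
α = arctan(0.3805) = 20.83°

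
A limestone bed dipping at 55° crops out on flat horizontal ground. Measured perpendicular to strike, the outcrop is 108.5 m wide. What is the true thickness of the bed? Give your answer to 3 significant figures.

88.9 m

True thickness t = w · sin(dip) = 108.5 × sin 55°
t = 108.5 × 0.8192 = 88.878 m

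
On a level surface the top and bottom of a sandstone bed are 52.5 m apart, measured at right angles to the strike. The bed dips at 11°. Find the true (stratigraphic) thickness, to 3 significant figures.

True thickness t = w · sin(dip) = 52.5 × sin 11°
t = 52.5 × 0.1908 = 10.017 m

10.0 m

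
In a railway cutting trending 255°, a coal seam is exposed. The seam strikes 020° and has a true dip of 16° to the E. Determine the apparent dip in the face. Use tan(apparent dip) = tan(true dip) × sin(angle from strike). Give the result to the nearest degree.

13°

The section lies 55° from the strike.
tan(apparent dip) = tan 16° · sin 55° = 0.2349
apparent dip = arctan 0.2349 = 13.22°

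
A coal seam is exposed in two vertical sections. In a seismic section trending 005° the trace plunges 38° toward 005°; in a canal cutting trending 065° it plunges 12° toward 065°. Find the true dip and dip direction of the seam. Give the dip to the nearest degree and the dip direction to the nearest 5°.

true dip 39°, dip direction 350°

Represent each trace as a vector plunging at its apparent dip toward its trend (east-north-up frame): v₁ = (0.069, 0.785, -0.616), v₂ = (0.887, 0.413, -0.208).
The plane normal is n = v₁ × v₂ ∝ (-0.091, 0.532, 0.668).
Dip δ = arctan(|n_h|/n_z) = arctan(0.539/0.668) = 38.9°.
The horizontal component of n points toward azimuth atan2(n_x, n_y) = 350°, the dip direction.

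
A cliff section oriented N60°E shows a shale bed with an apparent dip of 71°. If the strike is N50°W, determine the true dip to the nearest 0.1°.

The section is 70° from the strike.
tan δ = tan α / sin β = tan 71° / sin 70° = 2.9042 / 0.9397 = 3.0906
δ = arctan(3.0906) = 72.07°

72.1°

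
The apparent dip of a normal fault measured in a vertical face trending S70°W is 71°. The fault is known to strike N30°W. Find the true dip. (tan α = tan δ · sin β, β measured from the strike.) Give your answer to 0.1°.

β = acute angle between strike N30°W and section S70°W = 80°.
tan(true dip) = tan 71° / sin 80° = 2.9490
true dip = arctan 2.9490 = 71.27°

71.3°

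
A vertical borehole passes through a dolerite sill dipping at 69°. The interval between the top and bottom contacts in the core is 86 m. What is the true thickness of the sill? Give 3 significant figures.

30.8 m

True thickness t = h · cos(dip) = 86 × cos 69°
t = 86 × 0.3584 = 30.820 m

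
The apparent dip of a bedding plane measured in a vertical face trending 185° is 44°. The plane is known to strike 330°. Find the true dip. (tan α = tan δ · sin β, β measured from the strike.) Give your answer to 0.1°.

The section is 35° from the strike.
tan δ = tan α / sin β = tan 44° / sin 35° = 0.9657 / 0.5736 = 1.6836
δ = arctan(1.6836) = 59.29°

59.3°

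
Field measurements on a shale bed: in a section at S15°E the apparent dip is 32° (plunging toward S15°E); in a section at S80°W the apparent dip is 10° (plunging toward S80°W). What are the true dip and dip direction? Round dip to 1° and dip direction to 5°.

true dip 34°, dip direction 185°

Represent each trace as a vector plunging at its apparent dip toward its trend (east-north-up frame): v₁ = (0.219, -0.819, -0.530), v₂ = (-0.970, -0.171, -0.174).
Cross product v₁ × v₂ gives the pole to the plane: n ∝ (-0.052, -0.552, 0.832).
tan δ = √(n_x²+n_y²)/n_z = 0.554/0.832, so δ = 33.7°.
Dip direction = azimuth of (n_x, n_y) = atan2(-0.052, -0.552) = 185°.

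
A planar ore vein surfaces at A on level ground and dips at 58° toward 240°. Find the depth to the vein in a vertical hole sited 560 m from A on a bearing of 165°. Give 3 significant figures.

232 m

The hole lies 75° from the dip direction, so the down-dip offset is 560 × cos 75° = 144.94 m.
Depth = down-dip offset × tan(dip) = 144.94 × tan 58° = 144.94 × 1.6003
Depth = 231.95 m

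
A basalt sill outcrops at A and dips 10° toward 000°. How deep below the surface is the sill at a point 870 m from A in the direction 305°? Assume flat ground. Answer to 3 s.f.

88.0 m

The hole lies 55° from the dip direction, so the down-dip offset is 870 × cos 55° = 499.01 m.
Depth = down-dip offset × tan(dip) = 499.01 × tan 10° = 499.01 × 0.1763
Depth = 87.99 m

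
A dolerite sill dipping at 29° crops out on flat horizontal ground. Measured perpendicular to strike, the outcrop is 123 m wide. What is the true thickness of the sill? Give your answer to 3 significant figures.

True thickness t = w · sin(dip) = 123 × sin 29°
t = 123 × 0.4848 = 59.632 m

59.6 m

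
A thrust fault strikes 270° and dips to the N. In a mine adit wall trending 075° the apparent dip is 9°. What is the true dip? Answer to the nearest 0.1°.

31.5°

β = acute angle between strike 270° and section 075° = 15°.
tan(true dip) = tan 9° / sin 15° = 0.6120
true dip = arctan 0.6120 = 31.46°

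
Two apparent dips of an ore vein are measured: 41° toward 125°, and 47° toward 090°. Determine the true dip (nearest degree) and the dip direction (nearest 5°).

true dip 47°, dip direction 090°

The two traces are lines in the plane: v₁ = (sin 125°·cos 41°, cos 125°·cos 41°, −sin 41°), v₂ = (sin 90°·cos 47°, cos 90°·cos 47°, −sin 47°).
Cross product v₁ × v₂ gives the pole to the plane: n ∝ (0.317, 0.005, 0.295).
tan δ = √(n_x²+n_y²)/n_z = 0.317/0.295, so δ = 47.0°.
Dip direction = atan2(0.317, 0.005) = 89° (azimuth of n's horizontal projection).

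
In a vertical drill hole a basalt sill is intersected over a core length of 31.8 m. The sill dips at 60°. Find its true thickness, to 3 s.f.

15.9 m

True thickness t = h · cos(dip) = 31.8 × cos 60°
t = 31.8 × 0.5000 = 15.900 m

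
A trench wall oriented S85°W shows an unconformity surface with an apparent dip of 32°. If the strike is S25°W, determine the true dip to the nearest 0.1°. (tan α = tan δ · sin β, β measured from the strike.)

35.8°

The section is 60° from the strike.
tan(true dip) = tan 32° / sin 60° = 0.7215
δ = arctan(0.7215) = 35.81°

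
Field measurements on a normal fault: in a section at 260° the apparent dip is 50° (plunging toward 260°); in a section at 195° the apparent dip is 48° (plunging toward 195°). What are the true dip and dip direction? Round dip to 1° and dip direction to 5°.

Represent each trace as a vector plunging at its apparent dip toward its trend (east-north-up frame): v₁ = (-0.633, -0.112, -0.766), v₂ = (-0.173, -0.646, -0.743).
Cross product v₁ × v₂ gives the pole to the plane: n ∝ (-0.412, -0.338, 0.390).
tan δ = √(n_x²+n_y²)/n_z = 0.533/0.390, so δ = 53.8°.
Dip direction = azimuth of (n_x, n_y) = atan2(-0.412, -0.338) = 231°.

true dip 54°, dip direction 230°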